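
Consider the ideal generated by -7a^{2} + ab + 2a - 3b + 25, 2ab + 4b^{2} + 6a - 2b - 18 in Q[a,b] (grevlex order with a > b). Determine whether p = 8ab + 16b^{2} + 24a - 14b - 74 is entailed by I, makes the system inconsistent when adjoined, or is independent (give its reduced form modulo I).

Adjoining 8ab + 16b^{2} + 24a - 14b - 74 makes the ideal the whole ring: the system is inconsistent.

First compute the reduced Gröbner basis of I by Buchberger's algorithm.
f_1 = -7a^{2} + ab + 2a - 3b + 25, LT = a^{2}.
f_2 = 2ab + 4b^{2} + 6a - 2b - 18, LT = ab.

S(f_1,f_2): lcm = a^{2}b. S = -\tfrac{15}{7}ab^{2} - 3a^{2} + \tfrac{5}{7}ab + \tfrac{3}{7}b^{2} + 9a - \tfrac{25}{7}b.
  leading term ab^{2}: subtract (-\tfrac{15}{14}b)·f_2 from -\tfrac{15}{7}ab^{2} - 3a^{2} + \tfrac{5}{7}ab + \tfrac{3}{7}b^{2} + 9a - \tfrac{25}{7}b → \tfrac{30}{7}b^{3} - 3a^{2} + \tfrac{50}{7}ab - \tfrac{12}{7}b^{2} + 9a - \tfrac{160}{7}b
  leading term b^{3}: no divisor's leading term divides it; move \tfrac{30}{7}b^{3} to the remainder.
  leading term a^{2}: subtract (\tfrac{3}{7})·f_1 from -3a^{2} + \tfrac{50}{7}ab - \tfrac{12}{7}b^{2} + 9a - \tfrac{160}{7}b → \tfrac{47}{7}ab - \tfrac{12}{7}b^{2} + \tfrac{57}{7}a - \tfrac{151}{7}b - \tfrac{75}{7}
  leading term ab: subtract (\tfrac{47}{14})·f_2 from \tfrac{47}{7}ab - \tfrac{12}{7}b^{2} + \tfrac{57}{7}a - \tfrac{151}{7}b - \tfrac{75}{7} → -\tfrac{106}{7}b^{2} - 12a - \tfrac{104}{7}b + \tfrac{348}{7}
  leading term b^{2}: no divisor's leading term divides it; move -\tfrac{106}{7}b^{2} to the remainder.
  leading term a: no divisor's leading term divides it; move -12a to the remainder.
  leading term b: no divisor's leading term divides it; move -\tfrac{104}{7}b to the remainder.
  leading term 1: no divisor's leading term divides it; move \tfrac{348}{7} to the remainder.
  remainder \tfrac{30}{7}b^{3} - \tfrac{106}{7}b^{2} - 12a - \tfrac{104}{7}b + \tfrac{348}{7} ≠ 0; add h_3 = \tfrac{30}{7}b^{3} - \tfrac{106}{7}b^{2} - 12a - \tfrac{104}{7}b + \tfrac{348}{7} to the basis.

The other S-polynomials (S(f_1,h_3), S(f_2,h_3)) all reduce to 0 modulo the current basis, so we have a Gröbner basis.
Inter-reduce: drop elements whose leading term is divisible by another's, tail-reduce, and make monic.
Reduced Gröbner basis: {b^{3} - \tfrac{53}{15}b^{2} - \tfrac{14}{5}a - \tfrac{52}{15}b + \tfrac{58}{5}, a^{2} + \tfrac{2}{7}b^{2} + \tfrac{1}{7}a + \tfrac{2}{7}b - \tfrac{34}{7}, ab + 2b^{2} + 3a - b - 9}.
Label its elements g_1 = b^{3} - \tfrac{53}{15}b^{2} - \tfrac{14}{5}a - \tfrac{52}{15}b + \tfrac{58}{5}, g_2 = a^{2} + \tfrac{2}{7}b^{2} + \tfrac{1}{7}a + \tfrac{2}{7}b - \tfrac{34}{7}, g_3 = ab + 2b^{2} + 3a - b - 9.

Reduce p = 8ab + 16b^{2} + 24a - 14b - 74 modulo G:
  leading term ab: subtract (8)·g_3 from 8ab + 16b^{2} + 24a - 14b - 74 → -6b - 2
  leading term b: no divisor's leading term divides it; move -6b to the remainder.
  leading term 1: no divisor's leading term divides it; move -2 to the remainder.
  normal form = -6b - 2.
The normal form is nonzero, so p ∉ I. Since p minus its normal form lies in I, I + (p) = I + (r) where r = -6b - 2; decide whether this ideal is the whole ring.
Run Buchberger on G together with r (pairs among the g_i already reduce to 0 since G is a Gröbner basis):
g_1 = b^{3} - \tfrac{53}{15}b^{2} - \tfrac{14}{5}a - \tfrac{52}{15}b + \tfrac{58}{5}, LT = b^{3}.
g_2 = a^{2} + \tfrac{2}{7}b^{2} + \tfrac{1}{7}a + \tfrac{2}{7}b - \tfrac{34}{7}, LT = a^{2}.
g_3 = ab + 2b^{2} + 3a - b - 9, LT = ab.
r = -6b - 2, LT = b.

S(g_1,r): lcm = b^{3}. S = -\tfrac{58}{15}b^{2} - \tfrac{14}{5}a - \tfrac{52}{15}b + \tfrac{58}{5}.
  leading term b^{2}: subtract (\tfrac{29}{45}b)·r from -\tfrac{58}{15}b^{2} - \tfrac{14}{5}a - \tfrac{52}{15}b + \tfrac{58}{5} → -\tfrac{14}{5}a - \tfrac{98}{45}b + \tfrac{58}{5}
  leading term a: no divisor's leading term divides it; move -\tfrac{14}{5}a to the remainder.
  leading term b: subtract (\tfrac{49}{135})·r from -\tfrac{98}{45}b + \tfrac{58}{5} → \tfrac{1664}{135}
  leading term 1: no divisor's leading term divides it; move \tfrac{1664}{135} to the remainder.
  remainder -\tfrac{14}{5}a + \tfrac{1664}{135} ≠ 0; add m_5 = -\tfrac{14}{5}a + \tfrac{1664}{135} to the basis.

S(g_3,r): lcm = ab. S = 2b^{2} + \tfrac{8}{3}a - b - 9.
  leading term b^{2}: subtract (-\tfrac{1}{3}b)·r from 2b^{2} + \tfrac{8}{3}a - b - 9 → \tfrac{8}{3}a - \tfrac{5}{3}b - 9
  leading term a: subtract (-\tfrac{20}{21})·m_5 from \tfrac{8}{3}a - \tfrac{5}{3}b - 9 → -\tfrac{5}{3}b + \tfrac{1553}{567}
  leading term b: subtract (\tfrac{5}{18})·r from -\tfrac{5}{3}b + \tfrac{1553}{567} → \tfrac{1868}{567}
  leading term 1: no divisor's leading term divides it; move \tfrac{1868}{567} to the remainder.
  remainder \tfrac{1868}{567} ≠ 0; add m_6 = \tfrac{1868}{567} to the basis.

The other S-polynomials (S(g_1,g_2), S(g_1,g_3), S(g_2,g_3), S(g_2,r), S(g_1,m_5), S(g_2,m_5), S(g_3,m_5), S(r,m_5), S(g_1,m_6), S(g_2,m_6), S(g_3,m_6), S(r,m_6), S(m_5,m_6)) all reduce to 0 modulo the current basis, so we have a Gröbner basis.
Inter-reduce: drop elements whose leading term is divisible by another's, tail-reduce, and make monic.
Reduced Gröbner basis: {1}.
The reduced Gröbner basis of I + (p) is {1}: the ideal is the whole ring, so the enlarged system has no common solution — adjoining p is inconsistent.

Ideal membership is decidable via reduction modulo a Gröbner basis.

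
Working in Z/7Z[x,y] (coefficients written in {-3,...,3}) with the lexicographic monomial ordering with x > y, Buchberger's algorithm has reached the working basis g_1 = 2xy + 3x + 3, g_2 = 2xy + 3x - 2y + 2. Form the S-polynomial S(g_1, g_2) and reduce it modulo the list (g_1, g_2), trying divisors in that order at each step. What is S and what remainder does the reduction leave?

lcm(LM(g_1), LM(g_2)) = xy.
S = (lcm/LT(g_1))·g_1 − (lcm/LT(g_2))·g_2 = y - 3.
Reduce S modulo (g_1, g_2) in that order:
  leading term y: no divisor's leading term divides it; move y to the remainder.
  leading term 1: no divisor's leading term divides it; move -3 to the remainder.
The remainder y - 3 is nonzero, so it would be added as the next basis element.
An S-polynomial is built so that the two leading terms cancel; whether anything survives reduction is exactly the Gröbner-basis criterion.

S(g_1, g_2) = y - 3; remainder on division = y - 3.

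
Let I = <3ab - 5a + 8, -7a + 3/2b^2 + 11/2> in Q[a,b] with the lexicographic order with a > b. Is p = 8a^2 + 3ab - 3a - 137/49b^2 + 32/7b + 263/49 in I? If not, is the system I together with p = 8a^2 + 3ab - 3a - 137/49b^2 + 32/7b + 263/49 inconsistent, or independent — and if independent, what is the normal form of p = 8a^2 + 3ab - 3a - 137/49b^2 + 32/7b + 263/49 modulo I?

First compute the reduced Gröbner basis of I by Buchberger's algorithm.
f_1 = 3ab - 5a + 8, LT = ab.
f_2 = -7a + 3/2b^2 + 11/2, LT = a.

S(f_1,f_2): lcm = ab. S = -5/3a + 3/14b^3 + 11/14b + 8/3.
  leading term a: subtract (5/21)·f_2 from -5/3a + 3/14b^3 + 11/14b + 8/3 → 3/14b^3 - 5/14b^2 + 11/14b + 19/14
  leading term b^3: no divisor's leading term divides it; move 3/14b^3 to the remainder.
  leading term b^2: no divisor's leading term divides it; move -5/14b^2 to the remainder.
  leading term b: no divisor's leading term divides it; move 11/14b to the remainder.
  leading term 1: no divisor's leading term divides it; move 19/14 to the remainder.
  remainder 3/14b^3 - 5/14b^2 + 11/14b + 19/14 ≠ 0; add h_3 = 3/14b^3 - 5/14b^2 + 11/14b + 19/14 to the basis.

S(f_1,h_3): lcm = ab^3. S = -11/3ab - 19/3a + 8/3b^2.
  leading term ab: subtract (-11/9)·f_1 from -11/3ab - 19/3a + 8/3b^2 → -112/9a + 8/3b^2 + 88/9
  leading term a: subtract (16/9)·f_2 from -112/9a + 8/3b^2 + 88/9 → 0
  remainder 0.

S(f_2,h_3): leading monomials are coprime, so the S-polynomial reduces to 0 (Buchberger's first criterion).
Every S-polynomial of the final basis reduces to 0, so we have a Gröbner basis.
Inter-reduce: drop elements whose leading term is divisible by another's, tail-reduce, and make monic.
Reduced Gröbner basis: {a - 3/14b^2 - 11/14, b^3 - 5/3b^2 + 11/3b + 19/3}.
Label its elements g_1 = a - 3/14b^2 - 11/14, g_2 = b^3 - 5/3b^2 + 11/3b + 19/3.

Reduce p = 8a^2 + 3ab - 3a - 137/49b^2 + 32/7b + 263/49 modulo G:
  leading term a^2: subtract (8a)·g_1 from 8a^2 + 3ab - 3a - 137/49b^2 + 32/7b + 263/49 → 12/7ab^2 + 3ab + 23/7a - 137/49b^2 + 32/7b + 263/49
  leading term ab^2: subtract (12/7b^2)·g_1 from 12/7ab^2 + 3ab + 23/7a - 137/49b^2 + 32/7b + 263/49 → 3ab + 23/7a + 18/49b^4 - 71/49b^2 + 32/7b + 263/49
  leading term ab: subtract (3b)·g_1 from 3ab + 23/7a + 18/49b^4 - 71/49b^2 + 32/7b + 263/49 → 23/7a + 18/49b^4 + 9/14b^3 - 71/49b^2 + 97/14b + 263/49
  leading term a: subtract (23/7)·g_1 from 23/7a + 18/49b^4 + 9/14b^3 - 71/49b^2 + 97/14b + 263/49 → 18/49b^4 + 9/14b^3 - 73/98b^2 + 97/14b + 779/98
  leading term b^4: subtract (18/49b)·g_2 from 18/49b^4 + 9/14b^3 - 73/98b^2 + 97/14b + 779/98 → 123/98b^3 - 205/98b^2 + 451/98b + 779/98
  leading term b^3: subtract (123/98)·g_2 from 123/98b^3 - 205/98b^2 + 451/98b + 779/98 → 0
  normal form = 0.
Since the normal form is 0, p ∈ I.

8a^2 + 3ab - 3a - 137/49b^2 + 32/7b + 263/49 lies in I (it reduces to 0).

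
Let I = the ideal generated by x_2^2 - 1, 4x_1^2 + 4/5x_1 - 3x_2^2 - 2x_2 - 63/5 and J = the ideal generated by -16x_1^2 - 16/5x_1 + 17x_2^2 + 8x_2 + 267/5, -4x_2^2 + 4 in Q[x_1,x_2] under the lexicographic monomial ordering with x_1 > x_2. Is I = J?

No, the ideals differ.

Equality of ideals is decidable: compute both reduced Gröbner bases (unique for the ordering) and check whether they agree.
Buchberger on the first generating set:
f_1 = x_2^2 - 1, LT = x_2^2.
f_2 = 4x_1^2 + 4/5x_1 - 3x_2^2 - 2x_2 - 63/5, LT = x_1^2.

S(f_1,f_2): leading monomials are coprime, so the S-polynomial reduces to 0 (Buchberger's first criterion).
Every S-polynomial of the final basis reduces to 0, so we have a Gröbner basis.
Inter-reduce: drop elements whose leading term is divisible by another's, tail-reduce, and make monic.
Reduced Gröbner basis: {x_1^2 + 1/5x_1 - 1/2x_2 - 39/10, x_2^2 - 1}.

Buchberger on the second generating set:
h_1 = -16x_1^2 - 16/5x_1 + 17x_2^2 + 8x_2 + 267/5, LT = x_1^2.
h_2 = -4x_2^2 + 4, LT = x_2^2.

S(h_1,h_2): leading monomials are coprime, so the S-polynomial reduces to 0 (Buchberger's first criterion).
Every S-polynomial of the final basis reduces to 0, so we have a Gröbner basis.
Inter-reduce: drop elements whose leading term is divisible by another's, tail-reduce, and make monic.
Reduced Gröbner basis: {x_1^2 + 1/5x_1 - 1/2x_2 - 22/5, x_2^2 - 1}.

These differ, so the ideals are not equal.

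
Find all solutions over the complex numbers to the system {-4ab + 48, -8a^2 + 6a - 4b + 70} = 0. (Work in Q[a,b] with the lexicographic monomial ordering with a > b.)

{(3, 4), (-sqrt(209)/8 - 9/8, 27/4 - 3*sqrt(209)/4), (-9/8 + sqrt(209)/8, 27/4 + 3*sqrt(209)/4)}

Compute a lex Gröbner basis by Buchberger's algorithm.
f_1 = -4ab + 48, LT = ab.
f_2 = -8a^2 + 6a - 4b + 70, LT = a^2.

S(f_1,f_2): lcm = a^2b. S = 3/4ab - 12a - 1/2b^2 + 35/4b.
  leading term ab: subtract (-3/16)·f_1 from 3/4ab - 12a - 1/2b^2 + 35/4b → -12a - 1/2b^2 + 35/4b + 9
  leading term a: no divisor's leading term divides it; move -12a to the remainder.
  leading term b^2: no divisor's leading term divides it; move -1/2b^2 to the remainder.
  leading term b: no divisor's leading term divides it; move 35/4b to the remainder.
  leading term 1: no divisor's leading term divides it; move 9 to the remainder.
  remainder -12a - 1/2b^2 + 35/4b + 9 ≠ 0; add h_3 = -12a - 1/2b^2 + 35/4b + 9 to the basis.

S(f_1,h_3): lcm = ab. S = -1/24b^3 + 35/48b^2 + 3/4b - 12.
  leading term b^3: no divisor's leading term divides it; move -1/24b^3 to the remainder.
  leading term b^2: no divisor's leading term divides it; move 35/48b^2 to the remainder.
  leading term b: no divisor's leading term divides it; move 3/4b to the remainder.
  leading term 1: no divisor's leading term divides it; move -12 to the remainder.
  remainder -1/24b^3 + 35/48b^2 + 3/4b - 12 ≠ 0; add h_4 = -1/24b^3 + 35/48b^2 + 3/4b - 12 to the basis.

The other S-polynomials (S(f_2,h_3), S(f_1,h_4), S(f_2,h_4), S(h_3,h_4)) all reduce to 0 modulo the current basis, so we have a Gröbner basis.
Inter-reduce: drop elements whose leading term is divisible by another's, tail-reduce, and make monic.
Reduced Gröbner basis: {a + 1/24b^2 - 35/48b - 3/4, b^3 - 35/2b^2 - 18b + 288}.

Elimination: the polynomial b^3 - 35/2b^2 - 18b + 288 lies in the elimination ideal for b, so b ∈ {4, 27/4 - 3*sqrt(209)/4, 27/4 + 3*sqrt(209)/4}. For each such b, the remaining basis elements (now univariate) give the rest of the solution.
  b = 4: the earlier basis element becomes a - 3 = 0, giving a = 3 — point (3, 4).
  b = 27/4 - 3*sqrt(209)/4: the earlier basis element becomes a + 9/8 + sqrt(209)/8 = 0, giving a = -sqrt(209)/8 - 9/8 — point (-sqrt(209)/8 - 9/8, 27/4 - 3*sqrt(209)/4).
  b = 27/4 + 3*sqrt(209)/4: the earlier basis element becomes a - sqrt(209)/8 + 9/8 = 0, giving a = -9/8 + sqrt(209)/8 — point (-9/8 + sqrt(209)/8, 27/4 + 3*sqrt(209)/4).
Each listed point satisfies every original equation (direct substitution).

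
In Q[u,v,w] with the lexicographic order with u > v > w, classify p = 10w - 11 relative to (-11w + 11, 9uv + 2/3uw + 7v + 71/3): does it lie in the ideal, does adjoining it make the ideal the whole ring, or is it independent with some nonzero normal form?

Adjoining 10w - 11 makes the ideal the whole ring: the system is inconsistent.

First compute the reduced Gröbner basis of I by Buchberger's algorithm.
f_1 = -11w + 11, LT = w.
f_2 = 9uv + 2/3uw + 7v + 71/3, LT = uv.

S(f_1,f_2): leading monomials are coprime, so the S-polynomial reduces to 0 (Buchberger's first criterion).
Every S-polynomial of the final basis reduces to 0, so we have a Gröbner basis.
Inter-reduce: drop elements whose leading term is divisible by another's, tail-reduce, and make monic.
Reduced Gröbner basis: {uv + 2/27u + 7/9v + 71/27, w - 1}.
Label its elements g_1 = uv + 2/27u + 7/9v + 71/27, g_2 = w - 1.

Reduce p = 10w - 11 modulo G:
  leading term w: subtract (10)·g_2 from 10w - 11 → -1
  leading term 1: no divisor's leading term divides it; move -1 to the remainder.
  normal form = -1.
The normal form is nonzero, so p ∉ I. Since p minus its normal form lies in I, I + (p) = I + (r) where r = -1; decide whether this ideal is the whole ring.
Here r = -1 is a nonzero constant, hence a unit: 1 ∈ I + (p), the Gröbner basis of I + (p) is {1}, and the enlarged system has no common solution — adjoining p is inconsistent.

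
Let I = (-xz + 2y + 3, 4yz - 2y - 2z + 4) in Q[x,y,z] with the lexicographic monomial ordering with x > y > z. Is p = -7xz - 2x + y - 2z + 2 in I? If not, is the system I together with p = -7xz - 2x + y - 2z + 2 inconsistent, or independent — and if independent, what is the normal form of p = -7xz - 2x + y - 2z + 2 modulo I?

-7xz - 2x + y - 2z + 2 is independent of I; its normal form modulo I is -2x - 13y - 2z - 19.

First compute the reduced Gröbner basis of I by Buchberger's algorithm.
f_1 = -xz + 2y + 3, LT = xz.
f_2 = 4yz - 2y - 2z + 4, LT = yz.

S(f_1,f_2): lcm = xyz. S = 1/2xy + 1/2xz - x - 2y^2 - 3y.
  leading term xy: no divisor's leading term divides it; move 1/2xy to the remainder.
  leading term xz: subtract (-1/2)·f_1 from 1/2xz - x - 2y^2 - 3y → -x - 2y^2 - 2y + 3/2
  leading term x: no divisor's leading term divides it; move -x to the remainder.
  leading term y^2: no divisor's leading term divides it; move -2y^2 to the remainder.
  leading term y: no divisor's leading term divides it; move -2y to the remainder.
  leading term 1: no divisor's leading term divides it; move 3/2 to the remainder.
  remainder 1/2xy - x - 2y^2 - 2y + 3/2 ≠ 0; add h_3 = 1/2xy - x - 2y^2 - 2y + 3/2 to the basis.

The other S-polynomials (S(f_1,h_3), S(f_2,h_3)) all reduce to 0 modulo the current basis, so we have a Gröbner basis.
Inter-reduce: drop elements whose leading term is divisible by another's, tail-reduce, and make monic.
Reduced Gröbner basis: {xy - 2x - 4y^2 - 4y + 3, xz - 2y - 3, yz - 1/2y - 1/2z + 1}.
Label its elements g_1 = xy - 2x - 4y^2 - 4y + 3, g_2 = xz - 2y - 3, g_3 = yz - 1/2y - 1/2z + 1.

Reduce p = -7xz - 2x + y - 2z + 2 modulo G:
  leading term xz: subtract (-7)·g_2 from -7xz - 2x + y - 2z + 2 → -2x - 13y - 2z - 19
  leading term x: no divisor's leading term divides it; move -2x to the remainder.
  leading term y: no divisor's leading term divides it; move -13y to the remainder.
  leading term z: no divisor's leading term divides it; move -2z to the remainder.
  leading term 1: no divisor's leading term divides it; move -19 to the remainder.
  normal form = -2x - 13y - 2z - 19.
The normal form is nonzero, so p ∉ I. Since p minus its normal form lies in I, I + (p) = I + (r) where r = -2x - 13y - 2z - 19; decide whether this ideal is the whole ring.
Run Buchberger on G together with r (pairs among the g_i already reduce to 0 since G is a Gröbner basis):
g_1 = xy - 2x - 4y^2 - 4y + 3, LT = xy.
g_2 = xz - 2y - 3, LT = xz.
g_3 = yz - 1/2y - 1/2z + 1, LT = yz.
r = -2x - 13y - 2z - 19, LT = x.

S(g_1,r): lcm = xy. S = -2x - 21/2y^2 - yz - 27/2y + 3.
  leading term x: subtract (1)·r from -2x - 21/2y^2 - yz - 27/2y + 3 → -21/2y^2 - yz - 1/2y + 2z + 22
  leading term y^2: no divisor's leading term divides it; move -21/2y^2 to the remainder.
  leading term yz: subtract (-1)·g_3 from -yz - 1/2y + 2z + 22 → -y + 3/2z + 23
  leading term y: no divisor's leading term divides it; move -y to the remainder.
  leading term z: no divisor's leading term divides it; move 3/2z to the remainder.
  leading term 1: no divisor's leading term divides it; move 23 to the remainder.
  remainder -21/2y^2 - y + 3/2z + 23 ≠ 0; add m_5 = -21/2y^2 - y + 3/2z + 23 to the basis.

S(g_2,r): lcm = xz. S = -13/2yz - 2y - z^2 - 19/2z - 3.
  leading term yz: subtract (-13/2)·g_3 from -13/2yz - 2y - z^2 - 19/2z - 3 → -21/4y - z^2 - 51/4z + 7/2
  leading term y: no divisor's leading term divides it; move -21/4y to the remainder.
  leading term z^2: no divisor's leading term divides it; move -z^2 to the remainder.
  leading term z: no divisor's leading term divides it; move -51/4z to the remainder.
  leading term 1: no divisor's leading term divides it; move 7/2 to the remainder.
  remainder -21/4y - z^2 - 51/4z + 7/2 ≠ 0; add m_6 = -21/4y - z^2 - 51/4z + 7/2 to the basis.

S(g_3,m_6): lcm = yz. S = -1/2y - 4/21z^3 - 17/7z^2 + 1/6z + 1.
  leading term y: subtract (2/21)·m_6 from -1/2y - 4/21z^3 - 17/7z^2 + 1/6z + 1 → -4/21z^3 - 7/3z^2 + 29/21z + 2/3
  leading term z^3: no divisor's leading term divides it; move -4/21z^3 to the remainder.
  leading term z^2: no divisor's leading term divides it; move -7/3z^2 to the remainder.
  leading term z: no divisor's leading term divides it; move 29/21z to the remainder.
  leading term 1: no divisor's leading term divides it; move 2/3 to the remainder.
  remainder -4/21z^3 - 7/3z^2 + 29/21z + 2/3 ≠ 0; add m_7 = -4/21z^3 - 7/3z^2 + 29/21z + 2/3 to the basis.

The other S-polynomials (S(g_1,g_2), S(g_1,g_3), S(g_2,g_3), S(g_3,r), S(g_1,m_5), S(g_2,m_5), S(g_3,m_5), S(r,m_5), S(g_1,m_6), S(g_2,m_6), S(r,m_6), S(m_5,m_6), S(g_1,m_7), S(g_2,m_7), S(g_3,m_7), S(r,m_7), S(m_5,m_7), S(m_6,m_7)) all reduce to 0 modulo the current basis, so we have a Gröbner basis.
Inter-reduce: drop elements whose leading term is divisible by another's, tail-reduce, and make monic.
Reduced Gröbner basis: {x - 26/21z^2 - 207/14z + 83/6, y + 4/21z^2 + 17/7z - 2/3, z^3 + 49/4z^2 - 29/4z - 7/2}.
The reduced Gröbner basis of I + (p) is {x - 26/21z^2 - 207/14z + 83/6, y + 4/21z^2 + 17/7z - 2/3, z^3 + 49/4z^2 - 29/4z - 7/2} ≠ {1}, a proper ideal, so the enlarged system stays consistent: p is independent of I, with normal form -2x - 13y - 2z - 19.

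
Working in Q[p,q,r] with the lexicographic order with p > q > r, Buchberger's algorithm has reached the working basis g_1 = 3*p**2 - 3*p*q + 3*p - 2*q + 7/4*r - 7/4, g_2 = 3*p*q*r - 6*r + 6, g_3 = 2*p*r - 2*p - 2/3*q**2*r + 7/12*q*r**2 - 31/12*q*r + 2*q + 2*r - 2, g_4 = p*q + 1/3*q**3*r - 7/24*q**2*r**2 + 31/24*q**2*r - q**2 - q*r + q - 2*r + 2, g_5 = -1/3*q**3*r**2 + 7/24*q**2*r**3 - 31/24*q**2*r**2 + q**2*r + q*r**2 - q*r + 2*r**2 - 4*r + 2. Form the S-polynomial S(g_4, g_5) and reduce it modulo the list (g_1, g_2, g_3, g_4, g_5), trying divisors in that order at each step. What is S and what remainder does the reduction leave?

lcm(LM(g_4), LM(g_5)) = p*q**3*r**2.
S = (lcm/LT(g_4))·g_4 − (lcm/LT(g_5))·g_5 = 7/8*p*q**2*r**3 - 31/8*p*q**2*r**2 + 3*p*q**2*r + 3*p*q*r**2 - 3*p*q*r + 6*p*r**2 - 12*p*r + 6*p + 1/3*q**5*r**3 - 7/24*q**4*r**4 + 31/24*q**4*r**3 - q**4*r**2 - q**3*r**3 + q**3*r**2 - 2*q**2*r**3 + 2*q**2*r**2.
Reduce S modulo (g_1, g_2, g_3, g_4, g_5) in that order:
  leading term p*q**2*r**3: subtract (7/24*q*r**2)·g_2 from 7/8*p*q**2*r**3 - 31/8*p*q**2*r**2 + 3*p*q**2*r + 3*p*q*r**2 - 3*p*q*r + 6*p*r**2 - 12*p*r + 6*p + 1/3*q**5*r**3 - 7/24*q**4*r**4 + 31/24*q**4*r**3 - q**4*r**2 - q**3*r**3 + q**3*r**2 - 2*q**2*r**3 + 2*q**2*r**2 → -31/8*p*q**2*r**2 + 3*p*q**2*r + 3*p*q*r**2 - 3*p*q*r + 6*p*r**2 - 12*p*r + 6*p + 1/3*q**5*r**3 - 7/24*q**4*r**4 + 31/24*q**4*r**3 - q**4*r**2 - q**3*r**3 + q**3*r**2 - 2*q**2*r**3 + 2*q**2*r**2 + 7/4*q*r**3 - 7/4*q*r**2
  leading term p*q**2*r**2: subtract (-31/24*q*r)·g_2 from -31/8*p*q**2*r**2 + 3*p*q**2*r + 3*p*q*r**2 - 3*p*q*r + 6*p*r**2 - 12*p*r + 6*p + 1/3*q**5*r**3 - 7/24*q**4*r**4 + 31/24*q**4*r**3 - q**4*r**2 - q**3*r**3 + q**3*r**2 - 2*q**2*r**3 + 2*q**2*r**2 + 7/4*q*r**3 - 7/4*q*r**2 → 3*p*q**2*r + 3*p*q*r**2 - 3*p*q*r + 6*p*r**2 - 12*p*r + 6*p + 1/3*q**5*r**3 - 7/24*q**4*r**4 + 31/24*q**4*r**3 - q**4*r**2 - q**3*r**3 + q**3*r**2 - 2*q**2*r**3 + 2*q**2*r**2 + 7/4*q*r**3 - 19/2*q*r**2 + 31/4*q*r
  leading term p*q**2*r: subtract (q)·g_2 from 3*p*q**2*r + 3*p*q*r**2 - 3*p*q*r + 6*p*r**2 - 12*p*r + 6*p + 1/3*q**5*r**3 - 7/24*q**4*r**4 + 31/24*q**4*r**3 - q**4*r**2 - q**3*r**3 + q**3*r**2 - 2*q**2*r**3 + 2*q**2*r**2 + 7/4*q*r**3 - 19/2*q*r**2 + 31/4*q*r → 3*p*q*r**2 - 3*p*q*r + 6*p*r**2 - 12*p*r + 6*p + 1/3*q**5*r**3 - 7/24*q**4*r**4 + 31/24*q**4*r**3 - q**4*r**2 - q**3*r**3 + q**3*r**2 - 2*q**2*r**3 + 2*q**2*r**2 + 7/4*q*r**3 - 19/2*q*r**2 + 55/4*q*r - 6*q
  leading term p*q*r**2: subtract (r)·g_2 from 3*p*q*r**2 - 3*p*q*r + 6*p*r**2 - 12*p*r + 6*p + 1/3*q**5*r**3 - 7/24*q**4*r**4 + 31/24*q**4*r**3 - q**4*r**2 - q**3*r**3 + q**3*r**2 - 2*q**2*r**3 + 2*q**2*r**2 + 7/4*q*r**3 - 19/2*q*r**2 + 55/4*q*r - 6*q → -3*p*q*r + 6*p*r**2 - 12*p*r + 6*p + 1/3*q**5*r**3 - 7/24*q**4*r**4 + 31/24*q**4*r**3 - q**4*r**2 - q**3*r**3 + q**3*r**2 - 2*q**2*r**3 + 2*q**2*r**2 + 7/4*q*r**3 - 19/2*q*r**2 + 55/4*q*r - 6*q + 6*r**2 - 6*r
  leading term p*q*r: subtract (-1)·g_2 from -3*p*q*r + 6*p*r**2 - 12*p*r + 6*p + 1/3*q**5*r**3 - 7/24*q**4*r**4 + 31/24*q**4*r**3 - q**4*r**2 - q**3*r**3 + q**3*r**2 - 2*q**2*r**3 + 2*q**2*r**2 + 7/4*q*r**3 - 19/2*q*r**2 + 55/4*q*r - 6*q + 6*r**2 - 6*r → 6*p*r**2 - 12*p*r + 6*p + 1/3*q**5*r**3 - 7/24*q**4*r**4 + 31/24*q**4*r**3 - q**4*r**2 - q**3*r**3 + q**3*r**2 - 2*q**2*r**3 + 2*q**2*r**2 + 7/4*q*r**3 - 19/2*q*r**2 + 55/4*q*r - 6*q + 6*r**2 - 12*r + 6
  leading term p*r**2: subtract (3*r)·g_3 from 6*p*r**2 - 12*p*r + 6*p + 1/3*q**5*r**3 - 7/24*q**4*r**4 + 31/24*q**4*r**3 - q**4*r**2 - q**3*r**3 + q**3*r**2 - 2*q**2*r**3 + 2*q**2*r**2 + 7/4*q*r**3 - 19/2*q*r**2 + 55/4*q*r - 6*q + 6*r**2 - 12*r + 6 → -6*p*r + 6*p + 1/3*q**5*r**3 - 7/24*q**4*r**4 + 31/24*q**4*r**3 - q**4*r**2 - q**3*r**3 + q**3*r**2 - 2*q**2*r**3 + 4*q**2*r**2 - 7/4*q*r**2 + 31/4*q*r - 6*q - 6*r + 6
  leading term p*r: subtract (-3)·g_3 from -6*p*r + 6*p + 1/3*q**5*r**3 - 7/24*q**4*r**4 + 31/24*q**4*r**3 - q**4*r**2 - q**3*r**3 + q**3*r**2 - 2*q**2*r**3 + 4*q**2*r**2 - 7/4*q*r**2 + 31/4*q*r - 6*q - 6*r + 6 → 1/3*q**5*r**3 - 7/24*q**4*r**4 + 31/24*q**4*r**3 - q**4*r**2 - q**3*r**3 + q**3*r**2 - 2*q**2*r**3 + 4*q**2*r**2 - 2*q**2*r
  leading term q**5*r**3: subtract (-q**2*r)·g_5 from 1/3*q**5*r**3 - 7/24*q**4*r**4 + 31/24*q**4*r**3 - q**4*r**2 - q**3*r**3 + q**3*r**2 - 2*q**2*r**3 + 4*q**2*r**2 - 2*q**2*r → 0
The remainder is 0, so this S-polynomial contributes no new basis element.
This is the inner loop of Buchberger's algorithm — each nonzero remainder becomes a new basis element.

S(g_4, g_5) = 7/8*p*q**2*r**3 - 31/8*p*q**2*r**2 + 3*p*q**2*r + 3*p*q*r**2 - 3*p*q*r + 6*p*r**2 - 12*p*r + 6*p + 1/3*q**5*r**3 - 7/24*q**4*r**4 + 31/24*q**4*r**3 - q**4*r**2 - q**3*r**3 + q**3*r**2 - 2*q**2*r**3 + 2*q**2*r**2; remainder on division = 0.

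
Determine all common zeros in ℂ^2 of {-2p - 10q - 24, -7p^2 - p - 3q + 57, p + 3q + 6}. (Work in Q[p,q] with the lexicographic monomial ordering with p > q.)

Compute a lex Gröbner basis by Buchberger's algorithm.
f_1 = -2p - 10q - 24, LT = p.
f_2 = -7p^2 - p - 3q + 57, LT = p^2.
f_3 = p + 3q + 6, LT = p.

S(f_1,f_2): lcm = p^2. S = 5pq + 83/7p - 3/7q + 57/7.
  leading term pq: subtract (-5/2q)·f_1 from 5pq + 83/7p - 3/7q + 57/7 → 83/7p - 25q^2 - 423/7q + 57/7
  leading term p: subtract (-83/14)·f_1 from 83/7p - 25q^2 - 423/7q + 57/7 → -25q^2 - 838/7q - 939/7
  leading term q^2: no divisor's leading term divides it; move -25q^2 to the remainder.
  leading term q: no divisor's leading term divides it; move -838/7q to the remainder.
  leading term 1: no divisor's leading term divides it; move -939/7 to the remainder.
  remainder -25q^2 - 838/7q - 939/7 ≠ 0; add h_4 = -25q^2 - 838/7q - 939/7 to the basis.

S(f_1,f_3): lcm = p. S = 2q + 6.
  leading term q: no divisor's leading term divides it; move 2q to the remainder.
  leading term 1: no divisor's leading term divides it; move 6 to the remainder.
  remainder 2q + 6 ≠ 0; add h_5 = 2q + 6 to the basis.

The other S-polynomials (S(f_2,f_3), S(f_1,h_4), S(f_2,h_4), S(f_3,h_4), S(f_1,h_5), S(f_2,h_5), S(f_3,h_5), S(h_4,h_5)) all reduce to 0 modulo the current basis, so we have a Gröbner basis.
Inter-reduce: drop elements whose leading term is divisible by another's, tail-reduce, and make monic.
Reduced Gröbner basis: {p - 3, q + 3}.

The lex basis is triangular: the last element involves only q. Solving q + 3 = 0 gives q ∈ {-3}; substituting each value into the earlier elements determines the remaining variables.
  q = -3: the earlier basis element becomes p - 3 = 0, giving p = 3 — point (3, -3).
Each listed point satisfies every original equation (direct substitution).

{(3, -3)}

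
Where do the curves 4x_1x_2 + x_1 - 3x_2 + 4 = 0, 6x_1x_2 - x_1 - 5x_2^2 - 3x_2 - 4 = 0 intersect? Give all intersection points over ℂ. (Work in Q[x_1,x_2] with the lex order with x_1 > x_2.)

{(-4, 0), (49/80 - sqrt(3679)*I/80, 1/40 - sqrt(3679)*I/40), (49/80 + sqrt(3679)*I/80, 1/40 + sqrt(3679)*I/40)}

Compute a lex Gröbner basis by Buchberger's algorithm.
f_1 = 4x_1x_2 + x_1 - 3x_2 + 4, LT = x_1x_2.
f_2 = 6x_1x_2 - x_1 - 5x_2^2 - 3x_2 - 4, LT = x_1x_2.

S(f_1,f_2): lcm = x_1x_2. S = 5/12x_1 + 5/6x_2^2 - 1/4x_2 + 5/3.
  leading term x_1: no divisor's leading term divides it; move 5/12x_1 to the remainder.
  leading term x_2^2: no divisor's leading term divides it; move 5/6x_2^2 to the remainder.
  leading term x_2: no divisor's leading term divides it; move -1/4x_2 to the remainder.
  leading term 1: no divisor's leading term divides it; move 5/3 to the remainder.
  remainder 5/12x_1 + 5/6x_2^2 - 1/4x_2 + 5/3 ≠ 0; add h_3 = 5/12x_1 + 5/6x_2^2 - 1/4x_2 + 5/3 to the basis.

S(f_1,h_3): lcm = x_1x_2. S = 1/4x_1 - 2x_2^3 + 3/5x_2^2 - 19/4x_2 + 1.
  leading term x_1: subtract (3/5)·h_3 from 1/4x_1 - 2x_2^3 + 3/5x_2^2 - 19/4x_2 + 1 → -2x_2^3 + 1/10x_2^2 - 23/5x_2
  leading term x_2^3: no divisor's leading term divides it; move -2x_2^3 to the remainder.
  leading term x_2^2: no divisor's leading term divides it; move 1/10x_2^2 to the remainder.
  leading term x_2: no divisor's leading term divides it; move -23/5x_2 to the remainder.
  remainder -2x_2^3 + 1/10x_2^2 - 23/5x_2 ≠ 0; add h_4 = -2x_2^3 + 1/10x_2^2 - 23/5x_2 to the basis.

The other S-polynomials (S(f_2,h_3), S(f_1,h_4), S(f_2,h_4), S(h_3,h_4)) all reduce to 0 modulo the current basis, so we have a Gröbner basis.
Inter-reduce: drop elements whose leading term is divisible by another's, tail-reduce, and make monic.
Reduced Gröbner basis: {x_1 + 2x_2^2 - 3/5x_2 + 4, x_2^3 - 1/20x_2^2 + 23/10x_2}.

A lex Gröbner basis eliminates variables successively. Here x_2^3 - 1/20x_2^2 + 23/10x_2 depends only on x_2, with roots {0, 1/40 - sqrt(3679)*I/40, 1/40 + sqrt(3679)*I/40}; lifting each root through the earlier basis elements recovers the full solutions.
  x_2 = 0: the earlier basis element becomes x_1 + 4 = 0, giving x_1 = -4 — point (-4, 0).
  x_2 = 1/40 - sqrt(3679)*I/40: the earlier basis element becomes x_1 - 49/80 + sqrt(3679)*I/80 = 0, giving x_1 = 49/80 - sqrt(3679)*I/80 — point (49/80 - sqrt(3679)*I/80, 1/40 - sqrt(3679)*I/40).
  x_2 = 1/40 + sqrt(3679)*I/40: the earlier basis element becomes x_1 - 49/80 - sqrt(3679)*I/80 = 0, giving x_1 = 49/80 + sqrt(3679)*I/80 — point (49/80 + sqrt(3679)*I/80, 1/40 + sqrt(3679)*I/40).
Each listed point satisfies every original equation (direct substitution).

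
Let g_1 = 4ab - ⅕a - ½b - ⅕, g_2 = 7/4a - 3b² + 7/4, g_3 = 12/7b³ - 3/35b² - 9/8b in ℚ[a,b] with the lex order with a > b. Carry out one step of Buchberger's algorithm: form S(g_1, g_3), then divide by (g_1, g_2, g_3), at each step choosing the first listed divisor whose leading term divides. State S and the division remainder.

S(g_1, g_3) = 21/32ab - ⅛b³ - 1/20b²; remainder on division = 0.

lcm(LM(g_1), LM(g_3)) = ab³.
S = (lcm/LT(g_1))·g_1 − (lcm/LT(g_3))·g_3 = 21/32ab - ⅛b³ - 1/20b².
Reduce S modulo (g_1, g_2, g_3) in that order:
  leading term ab: subtract (21/128)·g_1 from 21/32ab - ⅛b³ - 1/20b² → 21/640a - ⅛b³ - 1/20b² + 21/256b + 21/640
  leading term a: subtract (3/160)·g_2 from 21/640a - ⅛b³ - 1/20b² + 21/256b + 21/640 → -⅛b³ + 1/160b² + 21/256b
  leading term b³: subtract (-7/96)·g_3 from -⅛b³ + 1/160b² + 21/256b → 0
The remainder is 0, so this S-polynomial contributes no new basis element.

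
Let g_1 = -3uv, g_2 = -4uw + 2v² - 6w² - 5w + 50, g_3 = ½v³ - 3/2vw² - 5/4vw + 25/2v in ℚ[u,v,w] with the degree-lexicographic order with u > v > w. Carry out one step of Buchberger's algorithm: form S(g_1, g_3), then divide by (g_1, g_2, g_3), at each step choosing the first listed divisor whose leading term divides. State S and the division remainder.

S(g_1, g_3) = 3uvw² + 5/2uvw - 25uv; remainder on division = 0.

lcm(LM(g_1), LM(g_3)) = uv³.
S = (lcm/LT(g_1))·g_1 − (lcm/LT(g_3))·g_3 = 3uvw² + 5/2uvw - 25uv.
Reduce S modulo (g_1, g_2, g_3) in that order:
  leading term uvw²: subtract (-w²)·g_1 from 3uvw² + 5/2uvw - 25uv → 5/2uvw - 25uv
  leading term uvw: subtract (-⅚w)·g_1 from 5/2uvw - 25uv → -25uv
  leading term uv: subtract (25/3)·g_1 from -25uv → 0
The remainder is 0, so this S-polynomial contributes no new basis element.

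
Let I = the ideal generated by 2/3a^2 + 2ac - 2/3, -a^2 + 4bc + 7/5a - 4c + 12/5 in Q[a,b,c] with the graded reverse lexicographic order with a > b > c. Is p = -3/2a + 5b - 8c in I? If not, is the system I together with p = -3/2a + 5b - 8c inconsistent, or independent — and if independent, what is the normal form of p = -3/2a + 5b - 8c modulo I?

-3/2a + 5b - 8c is independent of I; its normal form modulo I is -3/2a + 5b - 8c.

First compute the reduced Gröbner basis of I by Buchberger's algorithm.
f_1 = 2/3a^2 + 2ac - 2/3, LT = a^2.
f_2 = -a^2 + 4bc + 7/5a - 4c + 12/5, LT = a^2.

S(f_1,f_2): lcm = a^2. S = 3ac + 4bc + 7/5a - 4c + 7/5.
  reduce S modulo (f_1, f_2):
  remainder 3ac + 4bc + 7/5a - 4c + 7/5 ≠ 0; add h_3 = 3ac + 4bc + 7/5a - 4c + 7/5 to the basis.

S(f_1,h_3): lcm = a^2c. S = -4/3abc + 3ac^2 - 7/15a^2 + 4/3ac - 7/15a - c.
  reduce S modulo (f_1, f_2, h_3):
  remainder 16/9b^2c - 4bc^2 + 28/45ab - 32/9bc + 4c^2 - 49/45a + 28/45b - 28/45c - 49/45 ≠ 0; add h_4 = 16/9b^2c - 4bc^2 + 28/45ab - 32/9bc + 4c^2 - 49/45a + 28/45b - 28/45c - 49/45 to the basis.

The other S-polynomials (S(f_2,h_3), S(f_1,h_4), S(f_2,h_4), S(h_3,h_4)) all reduce to 0 modulo the current basis, so we have a Gröbner basis.
Inter-reduce: drop elements whose leading term is divisible by another's, tail-reduce, and make monic.
Reduced Gröbner basis: {b^2c - 9/4bc^2 + 7/20ab - 2bc + 9/4c^2 - 49/80a + 7/20b - 7/20c - 49/80, a^2 - 4bc - 7/5a + 4c - 12/5, ac + 4/3bc + 7/15a - 4/3c + 7/15}.
Label its elements g_1 = b^2c - 9/4bc^2 + 7/20ab - 2bc + 9/4c^2 - 49/80a + 7/20b - 7/20c - 49/80, g_2 = a^2 - 4bc - 7/5a + 4c - 12/5, g_3 = ac + 4/3bc + 7/15a - 4/3c + 7/15.

Reduce p = -3/2a + 5b - 8c modulo G:
  leading term a: no divisor's leading term divides it; move -3/2a to the remainder.
  leading term b: no divisor's leading term divides it; move 5b to the remainder.
  leading term c: no divisor's leading term divides it; move -8c to the remainder.
  normal form = -3/2a + 5b - 8c.
The normal form is nonzero, so p ∉ I. Since p minus its normal form lies in I, I + (p) = I + (r) where r = -3/2a + 5b - 8c; decide whether this ideal is the whole ring.
Run Buchberger on G together with r (pairs among the g_i already reduce to 0 since G is a Gröbner basis):
g_1 = b^2c - 9/4bc^2 + 7/20ab - 2bc + 9/4c^2 - 49/80a + 7/20b - 7/20c - 49/80, LT = b^2c.
g_2 = a^2 - 4bc - 7/5a + 4c - 12/5, LT = a^2.
g_3 = ac + 4/3bc + 7/15a - 4/3c + 7/15, LT = ac.
r = -3/2a + 5b - 8c, LT = a.

S(g_2,r): lcm = a^2. S = 10/3ab - 16/3ac - 4bc - 7/5a + 4c - 12/5.
  reduce S modulo (g_1, g_2, g_3, r):
  remainder 100/9b^2 - 44/3bc + 98/27b - 1204/135c + 4/45 ≠ 0; add m_5 = 100/9b^2 - 44/3bc + 98/27b - 1204/135c + 4/45 to the basis.

S(g_3,r): lcm = ac. S = 14/3bc - 16/3c^2 + 7/15a - 4/3c + 7/15.
  reduce S modulo (g_1, g_2, g_3, r, m_5):
  remainder 14/3bc - 16/3c^2 + 14/9b - 172/45c + 7/15 ≠ 0; add m_6 = 14/3bc - 16/3c^2 + 14/9b - 172/45c + 7/15 to the basis.

S(g_1,m_5): lcm = b^2c. S = -93/100bc^2 + 7/20ab - 349/150bc + 4579/1500c^2 - 49/80a + 7/20b - 179/500c - 49/80.
  reduce S modulo (g_1, g_2, g_3, r, m_5, m_6):
  remainder -186/175c^3 - 271/700c^2 - 31/24b + 8479/4200c - 31/80 ≠ 0; add m_7 = -186/175c^3 - 271/700c^2 - 31/24b + 8479/4200c - 31/80 to the basis.

The other S-polynomials (S(g_1,g_2), S(g_1,g_3), S(g_1,r), S(g_2,g_3), S(g_2,m_5), S(g_3,m_5), S(r,m_5), S(g_1,m_6), S(g_2,m_6), S(g_3,m_6), S(r,m_6), S(m_5,m_6), S(g_1,m_7), S(g_2,m_7), S(g_3,m_7), S(r,m_7), S(m_5,m_7), S(m_6,m_7)) all reduce to 0 modulo the current basis, so we have a Gröbner basis.
Inter-reduce: drop elements whose leading term is divisible by another's, tail-reduce, and make monic.
Reduced Gröbner basis: {c^3 + 271/744c^2 + 175/144b - 8479/4464c + 35/96, b^2 - 264/175c^2 + 23/30b - 989/525c + 7/50, bc - 8/7c^2 + 1/3b - 86/105c + 1/10, a - 10/3b + 16/3c}.
The reduced Gröbner basis of I + (p) is {c^3 + 271/744c^2 + 175/144b - 8479/4464c + 35/96, b^2 - 264/175c^2 + 23/30b - 989/525c + 7/50, bc - 8/7c^2 + 1/3b - 86/105c + 1/10, a - 10/3b + 16/3c} ≠ {1}, a proper ideal, so the enlarged system stays consistent: p is independent of I, with normal form -3/2a + 5b - 8c.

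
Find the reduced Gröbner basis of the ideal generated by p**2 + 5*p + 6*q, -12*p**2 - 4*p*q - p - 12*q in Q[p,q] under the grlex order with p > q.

G = {p**2 + 5*p + 6*q, p*q - 59/4*p - 15*q, q**2 + 295/8*p + 141/4*q}

f_1 = p**2 + 5*p + 6*q, LT = p**2.
f_2 = -12*p**2 - 4*p*q - p - 12*q, LT = p**2.

S(f_1,f_2): lcm = p**2. S = -1/3*p*q + 59/12*p + 5*q.
  leading term p*q: no divisor's leading term divides it; move -1/3*p*q to the remainder.
  leading term p: no divisor's leading term divides it; move 59/12*p to the remainder.
  leading term q: no divisor's leading term divides it; move 5*q to the remainder.
  remainder -1/3*p*q + 59/12*p + 5*q ≠ 0; add g_3 = -1/3*p*q + 59/12*p + 5*q to the basis.

S(f_1,g_3): lcm = p**2*q. S = 59/4*p**2 + 20*p*q + 6*q**2.
  leading term p**2: subtract (59/4)·f_1 from 59/4*p**2 + 20*p*q + 6*q**2 → 20*p*q + 6*q**2 - 295/4*p - 177/2*q
  leading term p*q: subtract (-60)·g_3 from 20*p*q + 6*q**2 - 295/4*p - 177/2*q → 6*q**2 + 885/4*p + 423/2*q
  leading term q**2: no divisor's leading term divides it; move 6*q**2 to the remainder.
  leading term p: no divisor's leading term divides it; move 885/4*p to the remainder.
  leading term q: no divisor's leading term divides it; move 423/2*q to the remainder.
  remainder 6*q**2 + 885/4*p + 423/2*q ≠ 0; add g_4 = 6*q**2 + 885/4*p + 423/2*q to the basis.

S(f_2,g_3): lcm = p**2*q. S = 1/3*p*q**2 + 59/4*p**2 + 181/12*p*q + q**2.
  leading term p*q**2: subtract (-q)·g_3 from 1/3*p*q**2 + 59/4*p**2 + 181/12*p*q + q**2 → 59/4*p**2 + 20*p*q + 6*q**2
  leading term p**2: subtract (59/4)·f_1 from 59/4*p**2 + 20*p*q + 6*q**2 → 20*p*q + 6*q**2 - 295/4*p - 177/2*q
  leading term p*q: subtract (-60)·g_3 from 20*p*q + 6*q**2 - 295/4*p - 177/2*q → 6*q**2 + 885/4*p + 423/2*q
  leading term q**2: subtract (1)·g_4 from 6*q**2 + 885/4*p + 423/2*q → 0
  remainder 0.

S(f_1,g_4): leading monomials are coprime, so the S-polynomial reduces to 0 (Buchberger's first criterion).
S(f_2,g_4): leading monomials are coprime, so the S-polynomial reduces to 0 (Buchberger's first criterion).
S(g_3,g_4): lcm = p*q**2. S = -295/8*p**2 - 50*p*q - 15*q**2.
  leading term p**2: subtract (-295/8)·f_1 from -295/8*p**2 - 50*p*q - 15*q**2 → -50*p*q - 15*q**2 + 1475/8*p + 885/4*q
  leading term p*q: subtract (150)·g_3 from -50*p*q - 15*q**2 + 1475/8*p + 885/4*q → -15*q**2 - 4425/8*p - 2115/4*q
  leading term q**2: subtract (-5/2)·g_4 from -15*q**2 - 4425/8*p - 2115/4*q → 0
  remainder 0.

Every S-polynomial of the final basis reduces to 0, so we have a Gröbner basis.
Inter-reduce: drop elements whose leading term is divisible by another's, tail-reduce, and make monic.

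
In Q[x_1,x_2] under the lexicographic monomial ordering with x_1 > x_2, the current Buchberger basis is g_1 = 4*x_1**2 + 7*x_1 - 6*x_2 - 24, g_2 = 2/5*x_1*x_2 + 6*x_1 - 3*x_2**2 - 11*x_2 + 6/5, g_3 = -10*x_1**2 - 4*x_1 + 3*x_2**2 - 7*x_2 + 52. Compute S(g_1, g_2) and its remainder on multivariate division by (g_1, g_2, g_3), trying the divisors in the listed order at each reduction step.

S(g_1, g_2) = -15*x_1**2 + 15/2*x_1*x_2**2 + 117/4*x_1*x_2 - 3*x_1 - 3/2*x_2**2 - 6*x_2; remainder on division = 1272*x_1 + 225/4*x_2**3 - 3357/8*x_2**2 - 18723/8*x_2 + 639/4.

lcm(LM(g_1), LM(g_2)) = x_1**2*x_2.
S = (lcm/LT(g_1))·g_1 − (lcm/LT(g_2))·g_2 = -15*x_1**2 + 15/2*x_1*x_2**2 + 117/4*x_1*x_2 - 3*x_1 - 3/2*x_2**2 - 6*x_2.
Reduce S modulo (g_1, g_2, g_3) in that order:
  leading term x_1**2: subtract (-15/4)·g_1 from -15*x_1**2 + 15/2*x_1*x_2**2 + 117/4*x_1*x_2 - 3*x_1 - 3/2*x_2**2 - 6*x_2 → 15/2*x_1*x_2**2 + 117/4*x_1*x_2 + 93/4*x_1 - 3/2*x_2**2 - 57/2*x_2 - 90
  leading term x_1*x_2**2: subtract (75/4*x_2)·g_2 from 15/2*x_1*x_2**2 + 117/4*x_1*x_2 + 93/4*x_1 - 3/2*x_2**2 - 57/2*x_2 - 90 → -333/4*x_1*x_2 + 93/4*x_1 + 225/4*x_2**3 + 819/4*x_2**2 - 51*x_2 - 90
  leading term x_1*x_2: subtract (-1665/8)·g_2 from -333/4*x_1*x_2 + 93/4*x_1 + 225/4*x_2**3 + 819/4*x_2**2 - 51*x_2 - 90 → 1272*x_1 + 225/4*x_2**3 - 3357/8*x_2**2 - 18723/8*x_2 + 639/4
  leading term x_1: no divisor's leading term divides it; move 1272*x_1 to the remainder.
  leading term x_2**3: no divisor's leading term divides it; move 225/4*x_2**3 to the remainder.
  leading term x_2**2: no divisor's leading term divides it; move -3357/8*x_2**2 to the remainder.
  leading term x_2: no divisor's leading term divides it; move -18723/8*x_2 to the remainder.
  leading term 1: no divisor's leading term divides it; move 639/4 to the remainder.
The remainder 1272*x_1 + 225/4*x_2**3 - 3357/8*x_2**2 - 18723/8*x_2 + 639/4 is nonzero, so it would be added as the next basis element.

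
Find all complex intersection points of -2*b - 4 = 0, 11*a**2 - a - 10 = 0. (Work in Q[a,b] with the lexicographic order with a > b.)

Compute a lex Gröbner basis by Buchberger's algorithm.
f_1 = -2*b - 4, LT = b.
f_2 = 11*a**2 - a - 10, LT = a**2.

The S-polynomials (S(f_1,f_2)) all reduce to 0 modulo the current basis, so we have a Gröbner basis.
Inter-reduce: drop elements whose leading term is divisible by another's, tail-reduce, and make monic.
Reduced Gröbner basis: {a**2 - 1/11*a - 10/11, b + 2}.

The lex basis is triangular: the last element involves only b. Solving b + 2 = 0 gives b ∈ {-2}; substituting each value into the earlier elements determines the remaining variables.
  b = -2: the earlier basis element becomes a**2 - 1/11*a - 10/11 = 0, giving a = -10/11, 1 — points (-10/11, -2), (1, -2).
Check: every point annihilates each of the original generators.

{(-10/11, -2), (1, -2)}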